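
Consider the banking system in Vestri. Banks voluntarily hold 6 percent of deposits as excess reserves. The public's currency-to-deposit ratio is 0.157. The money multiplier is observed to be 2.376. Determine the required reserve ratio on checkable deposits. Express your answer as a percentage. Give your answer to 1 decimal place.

27.0%

Using m = 2.376. Since m = (1 + c)/(c + rr + e), the denominator satisfies c + rr + e = (1 + c)/m = (1 + 0.157) / 2.376 ≈ 0.486953.
With c = 0.157 and e = 0.06, the required reserve ratio on checkable deposits is 0.486953 − 0.157 − 0.06 = 0.269953.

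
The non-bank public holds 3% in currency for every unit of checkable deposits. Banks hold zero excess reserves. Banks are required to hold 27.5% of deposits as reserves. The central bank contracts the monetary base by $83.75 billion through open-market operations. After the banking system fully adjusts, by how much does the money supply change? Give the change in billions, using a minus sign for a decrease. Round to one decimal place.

-282.8 billion

The money multiplier is m = (1 + c) / (rr + c) = (1 + 0.03) / (0.275 + 0.03) ≈ 3.3770.
The sale removes 83.75 billion of base, so ΔM = m × ΔMB = 3.3770 × (−83.75) ≈ -282.8237 billion.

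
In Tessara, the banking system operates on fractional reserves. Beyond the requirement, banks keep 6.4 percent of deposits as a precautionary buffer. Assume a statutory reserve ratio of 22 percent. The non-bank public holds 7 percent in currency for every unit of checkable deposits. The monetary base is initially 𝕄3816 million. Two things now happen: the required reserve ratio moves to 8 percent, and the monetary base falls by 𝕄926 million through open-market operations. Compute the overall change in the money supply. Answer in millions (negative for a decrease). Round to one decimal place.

𝕄2915.8 million

Before: m₁ = (1 + 0.07) / (0.22 + 0.064 + 0.07) ≈ 3.022599, MB₁ = 3816, so M₁ = 3.022599 × 3816 ≈ 11534.2378 million.
After: m₂ = (1 + 0.07) / (0.08 + 0.064 + 0.07) = 5, MB₂ = 3816 − 926 = 2890, so M₂ = 5 × 2890 = 14450 million.
ΔM = M₂ − M₁ = 14450 − 11534.2378 = 2915.7622 million.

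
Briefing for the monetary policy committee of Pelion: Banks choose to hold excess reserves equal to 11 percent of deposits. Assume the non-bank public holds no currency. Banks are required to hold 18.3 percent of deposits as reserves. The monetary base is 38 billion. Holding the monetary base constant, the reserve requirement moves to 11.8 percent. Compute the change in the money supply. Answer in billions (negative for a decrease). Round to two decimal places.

Initially m₁ = 1 / (0.183 + 0.11) ≈ 3.41297, so M₁ = 3.41297 × 38 ≈ 129.6929 billion.
After the change m₂ = 1 / (0.118 + 0.11) ≈ 4.38596, so M₂ = 4.38596 × 38 ≈ 166.6665 billion.
ΔM = M₂ − M₁ = 166.6665 − 129.6929 = 36.9736 billion.

36.97 billion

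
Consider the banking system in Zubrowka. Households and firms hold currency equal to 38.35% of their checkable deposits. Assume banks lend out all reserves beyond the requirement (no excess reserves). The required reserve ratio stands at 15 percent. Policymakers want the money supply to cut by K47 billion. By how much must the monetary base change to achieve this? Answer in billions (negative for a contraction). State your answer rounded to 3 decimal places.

The money multiplier is m = (1 + c) / (rr + c) = (1 + 0.3835) / (0.15 + 0.3835) ≈ 2.593252.
ΔMB = ΔM / m = (−47) / 2.593252 ≈ -18.124 billion.

-18.124 billion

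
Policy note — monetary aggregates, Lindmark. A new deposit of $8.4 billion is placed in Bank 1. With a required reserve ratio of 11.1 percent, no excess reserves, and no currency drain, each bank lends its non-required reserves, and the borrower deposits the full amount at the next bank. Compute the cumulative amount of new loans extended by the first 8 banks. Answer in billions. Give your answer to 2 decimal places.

$41.03 billion

Bank i lends (1 − rr)^i of the original deposit: Bank 1 lends 8.4·0.8890 = 7.4676, Bank 2 lends 8.4·0.8890² ≈ 6.6387, and so on.
Summing a geometric series: total = 8.4·[0.8890·(1 − 0.8890^8) / (1 − 0.8890)] ≈ 41.0291 billion.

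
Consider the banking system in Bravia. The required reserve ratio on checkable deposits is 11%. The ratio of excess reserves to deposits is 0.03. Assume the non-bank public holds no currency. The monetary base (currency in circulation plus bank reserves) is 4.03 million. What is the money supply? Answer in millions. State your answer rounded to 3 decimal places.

28.786 million

The money multiplier is m = 1 / (rr + e) = 1 / (0.11 + 0.03) ≈ 7.14286.
So M = m × MB = 7.14286 × 4.03 ≈ 28.7857 million.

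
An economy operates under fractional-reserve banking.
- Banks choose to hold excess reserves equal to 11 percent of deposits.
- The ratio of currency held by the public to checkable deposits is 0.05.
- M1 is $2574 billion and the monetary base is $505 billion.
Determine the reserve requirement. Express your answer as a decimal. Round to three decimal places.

0.046

Using m = M/MB = 2574/505 ≈ 5.097030. Since m = (1 + c)/(c + rr + e), the denominator satisfies c + rr + e = (1 + c)/m = (1 + 0.05) / 5.097030 ≈ 0.206002.
With c = 0.05 and e = 0.11, the reserve requirement is 0.206002 − 0.05 − 0.11 = 0.046002.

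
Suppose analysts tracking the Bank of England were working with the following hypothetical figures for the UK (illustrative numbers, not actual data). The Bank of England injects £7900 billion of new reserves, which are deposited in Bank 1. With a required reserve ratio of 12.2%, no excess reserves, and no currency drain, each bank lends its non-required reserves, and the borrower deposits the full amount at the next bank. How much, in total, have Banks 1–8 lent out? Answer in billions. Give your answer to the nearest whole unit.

£36776 billion

Bank i lends (1 − rr)^i of the original deposit: Bank 1 lends 7900·0.8780 = 6936.2000, Bank 2 lends 7900·0.8780² = 6089.9836, and so on.
Summing a geometric series: total = 7900·[0.8780·(1 − 0.8780^8) / (1 − 0.8780)] ≈ 36776.2161 billion.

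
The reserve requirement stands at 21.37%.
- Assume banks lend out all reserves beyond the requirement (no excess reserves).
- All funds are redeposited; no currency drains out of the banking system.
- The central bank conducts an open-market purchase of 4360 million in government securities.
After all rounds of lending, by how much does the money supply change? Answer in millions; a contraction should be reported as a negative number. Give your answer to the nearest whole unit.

20402 million

The simple money multiplier is m = 1/rr = 1/0.2137 ≈ 4.67946.
An open-market purchase increases the monetary base by 4360 million, so ΔM = m × ΔMB = 4.67946 × 4360 = 20402.4456 million.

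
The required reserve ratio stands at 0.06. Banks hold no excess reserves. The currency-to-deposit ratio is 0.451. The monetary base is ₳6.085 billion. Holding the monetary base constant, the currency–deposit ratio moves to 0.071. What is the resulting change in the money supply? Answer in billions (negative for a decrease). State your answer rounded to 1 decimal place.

₳32.5 billion

Initially m₁ = (1 + 0.451) / (0.06 + 0.451) ≈ 2.8395, so M₁ = 2.8395 × 6.085 ≈ 17.2784 billion.
After the change m₂ = (1 + 0.071) / (0.06 + 0.071) ≈ 8.1756, so M₂ = 8.1756 × 6.085 ≈ 49.7485 billion.
ΔM = M₂ − M₁ = 49.7485 − 17.2784 = 32.4701 billion.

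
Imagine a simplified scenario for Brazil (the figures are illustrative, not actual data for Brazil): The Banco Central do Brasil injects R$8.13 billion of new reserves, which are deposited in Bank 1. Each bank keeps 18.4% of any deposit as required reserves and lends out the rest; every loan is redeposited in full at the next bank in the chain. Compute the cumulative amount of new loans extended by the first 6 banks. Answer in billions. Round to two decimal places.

Bank i lends (1 − rr)^i of the original deposit: Bank 1 lends 8.13·0.8160 ≈ 6.6341, Bank 2 lends 8.13·0.8160² ≈ 5.4134, and so on.
Summing a geometric series: total = 8.13·[0.8160·(1 − 0.8160^6) / (1 − 0.8160)] ≈ 25.4108 billion.

R$25.41 billion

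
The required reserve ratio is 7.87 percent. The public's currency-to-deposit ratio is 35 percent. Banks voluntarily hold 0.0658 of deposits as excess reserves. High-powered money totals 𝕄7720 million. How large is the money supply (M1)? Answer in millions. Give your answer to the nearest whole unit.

The money multiplier is m = (1 + c) / (rr + e + c) = (1 + 0.35) / (0.0787 + 0.0658 + 0.35) ≈ 2.73003.
So M = m × MB = 2.73003 × 7720 = 21075.8316 million.

𝕄21076 million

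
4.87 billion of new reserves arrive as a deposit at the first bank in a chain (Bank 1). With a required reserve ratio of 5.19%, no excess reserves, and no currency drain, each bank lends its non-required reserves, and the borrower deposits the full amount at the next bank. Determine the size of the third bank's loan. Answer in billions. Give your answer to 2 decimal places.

Each bank lends a fraction (1 − rr) = 0.9481 of the deposit it receives, so Bank 3 receives 4.87·0.9481^2 and lends 4.87·0.9481^3 ≈ 4.1504 billion.

4.15 billion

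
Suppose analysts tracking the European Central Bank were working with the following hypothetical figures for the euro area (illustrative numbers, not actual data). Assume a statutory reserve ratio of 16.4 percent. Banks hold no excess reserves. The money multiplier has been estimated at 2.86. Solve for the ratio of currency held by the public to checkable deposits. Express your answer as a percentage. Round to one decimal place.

28.5%

Using m = 2.86. From m = (1 + c)/(c + rr + e), rearranging gives 1 + c = m·(c + rr + e), so c·(1 − m) = m·(rr + e) − 1.
Hence c = [m·(rr + e) − 1]/(1 − m) = [2.86 × (0.164 + 0) − 1] / (1 − 2.86) ≈ 0.285462.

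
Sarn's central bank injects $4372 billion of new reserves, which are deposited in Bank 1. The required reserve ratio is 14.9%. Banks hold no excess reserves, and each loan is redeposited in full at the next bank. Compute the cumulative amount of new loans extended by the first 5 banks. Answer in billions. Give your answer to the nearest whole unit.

Bank i lends (1 − rr)^i of the original deposit: Bank 1 lends 4372·0.8510 = 3720.5720, Bank 2 lends 4372·0.8510² ≈ 3166.2068, and so on.
Summing a geometric series: total = 4372·[0.8510·(1 − 0.8510^5) / (1 − 0.8510)] ≈ 13825.5084 billion.

$13826 billion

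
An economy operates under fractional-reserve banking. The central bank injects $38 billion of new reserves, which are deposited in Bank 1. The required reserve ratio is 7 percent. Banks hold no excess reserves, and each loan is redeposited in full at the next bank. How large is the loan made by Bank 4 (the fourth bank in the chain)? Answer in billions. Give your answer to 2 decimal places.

$28.43 billion

Each bank lends a fraction (1 − rr) = 0.9300 of the deposit it receives, so Bank 4 receives 38·0.9300^3 and lends 38·0.9300^4 ≈ 28.4260 billion.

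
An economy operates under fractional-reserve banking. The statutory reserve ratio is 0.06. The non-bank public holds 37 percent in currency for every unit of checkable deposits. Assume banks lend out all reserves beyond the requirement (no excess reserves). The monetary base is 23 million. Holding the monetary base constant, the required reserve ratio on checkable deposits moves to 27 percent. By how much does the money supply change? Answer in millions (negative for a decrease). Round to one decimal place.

-24.0 million

Initially m₁ = (1 + 0.37) / (0.06 + 0.37) ≈ 3.1860, so M₁ = 3.1860 × 23 = 73.278 million.
After the change m₂ = (1 + 0.37) / (0.27 + 0.37) ≈ 2.1406, so M₂ = 2.1406 × 23 = 49.2338 million.
ΔM = M₂ − M₁ = 49.2338 − 73.278 = -24.0442 million.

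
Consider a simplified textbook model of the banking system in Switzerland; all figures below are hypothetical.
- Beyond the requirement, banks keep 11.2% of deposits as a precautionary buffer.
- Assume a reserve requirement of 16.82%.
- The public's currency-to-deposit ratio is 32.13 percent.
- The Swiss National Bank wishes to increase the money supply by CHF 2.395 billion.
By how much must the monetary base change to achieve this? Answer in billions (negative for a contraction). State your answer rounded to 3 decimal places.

The money multiplier is m = (1 + c) / (rr + e + c) = (1 + 0.3213) / (0.1682 + 0.112 + 0.3213) ≈ 2.19667.
ΔMB = ΔM / m = (+2.395) / 2.19667 ≈ 1.0903 billion.

CHF 1.090 billion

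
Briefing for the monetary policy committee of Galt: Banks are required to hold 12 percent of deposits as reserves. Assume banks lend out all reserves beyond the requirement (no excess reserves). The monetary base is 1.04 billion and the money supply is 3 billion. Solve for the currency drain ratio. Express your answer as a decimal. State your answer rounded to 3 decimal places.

Using m = M/MB = 3/1.04 ≈ 2.884615. From m = (1 + c)/(c + rr + e), rearranging gives 1 + c = m·(c + rr + e), so c·(1 − m) = m·(rr + e) − 1.
Hence c = [m·(rr + e) − 1]/(1 − m) = [2.884615 × (0.12 + 0) − 1] / (1 − 2.884615) ≈ 0.346939.

0.347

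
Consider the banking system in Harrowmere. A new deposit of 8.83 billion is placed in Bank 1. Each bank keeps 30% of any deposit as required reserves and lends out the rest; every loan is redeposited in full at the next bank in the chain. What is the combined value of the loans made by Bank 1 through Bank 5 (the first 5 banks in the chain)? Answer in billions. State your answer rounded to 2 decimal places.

17.14 billion

Bank i lends (1 − rr)^i of the original deposit: Bank 1 lends 8.83·0.7000 = 6.1810, Bank 2 lends 8.83·0.7000² = 4.3267, and so on.
Summing a geometric series: total = 8.83·[0.7000·(1 − 0.7000^5) / (1 − 0.7000)] ≈ 17.1405 billion.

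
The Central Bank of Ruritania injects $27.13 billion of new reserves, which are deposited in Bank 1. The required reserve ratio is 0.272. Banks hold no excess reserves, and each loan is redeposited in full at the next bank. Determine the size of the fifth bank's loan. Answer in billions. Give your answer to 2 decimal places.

Each bank lends a fraction (1 − rr) = 0.7280 of the deposit it receives, so Bank 5 receives 27.13·0.7280^4 and lends 27.13·0.7280^5 ≈ 5.5476 billion.

$5.55 billion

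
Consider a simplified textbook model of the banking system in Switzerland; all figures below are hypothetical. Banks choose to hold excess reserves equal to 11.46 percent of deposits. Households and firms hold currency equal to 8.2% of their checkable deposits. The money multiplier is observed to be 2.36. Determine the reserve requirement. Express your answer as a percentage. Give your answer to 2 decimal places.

Using m = 2.36. Since m = (1 + c)/(c + rr + e), the denominator satisfies c + rr + e = (1 + c)/m = (1 + 0.082) / 2.36 ≈ 0.458475.
With c = 0.082 and e = 0.1146, the reserve requirement is 0.458475 − 0.082 − 0.1146 = 0.261875.

26.19%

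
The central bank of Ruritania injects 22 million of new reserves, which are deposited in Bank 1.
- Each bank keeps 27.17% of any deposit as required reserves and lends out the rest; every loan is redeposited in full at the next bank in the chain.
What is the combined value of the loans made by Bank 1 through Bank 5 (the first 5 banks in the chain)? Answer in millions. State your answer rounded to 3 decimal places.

Bank i lends (1 − rr)^i of the original deposit: Bank 1 lends 22·0.7283 = 16.0226, Bank 2 lends 22·0.7283² ≈ 11.6693, and so on.
Summing a geometric series: total = 22·[0.7283·(1 − 0.7283^5) / (1 − 0.7283)] ≈ 46.8881 million.

46.888 million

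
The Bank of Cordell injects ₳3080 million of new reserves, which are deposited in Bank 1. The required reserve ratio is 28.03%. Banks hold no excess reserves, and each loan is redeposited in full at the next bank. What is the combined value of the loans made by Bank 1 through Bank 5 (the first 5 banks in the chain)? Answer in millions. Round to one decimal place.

₳6381.2 million

Bank i lends (1 − rr)^i of the original deposit: Bank 1 lends 3080·0.7197 = 2216.6760, Bank 2 lends 3080·0.7197² ≈ 1595.3417, and so on.
Summing a geometric series: total = 3080·[0.7197·(1 − 0.7197^5) / (1 − 0.7197)] ≈ 6381.2353 million.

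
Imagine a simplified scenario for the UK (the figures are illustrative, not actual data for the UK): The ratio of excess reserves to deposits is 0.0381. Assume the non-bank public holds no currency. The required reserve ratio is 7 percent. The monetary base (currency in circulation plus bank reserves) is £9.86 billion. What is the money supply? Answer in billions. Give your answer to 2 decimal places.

The money multiplier is m = 1 / (rr + e) = 1 / (0.07 + 0.0381) ≈ 9.2507.
So M = m × MB = 9.2507 × 9.86 ≈ 91.2119 billion.

£91.21 billion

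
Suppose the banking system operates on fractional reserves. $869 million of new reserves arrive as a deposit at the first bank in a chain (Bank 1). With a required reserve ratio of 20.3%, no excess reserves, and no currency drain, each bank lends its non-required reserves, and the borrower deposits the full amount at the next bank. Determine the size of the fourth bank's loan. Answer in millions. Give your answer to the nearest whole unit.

$351 million

Each bank lends a fraction (1 − rr) = 0.7970 of the deposit it receives, so Bank 4 receives 869·0.7970^3 and lends 869·0.7970^4 ≈ 350.6332 million.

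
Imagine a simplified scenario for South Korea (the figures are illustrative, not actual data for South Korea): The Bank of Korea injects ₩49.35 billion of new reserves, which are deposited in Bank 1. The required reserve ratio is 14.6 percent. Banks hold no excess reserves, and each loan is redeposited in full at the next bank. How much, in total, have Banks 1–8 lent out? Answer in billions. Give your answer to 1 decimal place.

₩207.0 billion

Bank i lends (1 − rr)^i of the original deposit: Bank 1 lends 49.35·0.8540 = 42.1449, Bank 2 lends 49.35·0.8540² ≈ 35.9917, and so on.
Summing a geometric series: total = 49.35·[0.8540·(1 − 0.8540^8) / (1 − 0.8540)] ≈ 206.9951 billion.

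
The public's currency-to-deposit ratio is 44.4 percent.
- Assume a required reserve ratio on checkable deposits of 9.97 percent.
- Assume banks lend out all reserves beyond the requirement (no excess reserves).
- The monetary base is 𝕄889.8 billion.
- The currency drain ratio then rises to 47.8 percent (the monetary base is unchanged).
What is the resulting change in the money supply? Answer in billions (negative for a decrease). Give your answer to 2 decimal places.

Initially m₁ = (1 + 0.444) / (0.0997 + 0.444) ≈ 2.655876, so M₁ = 2.655876 × 889.8 ≈ 2363.1985 billion.
After the change m₂ = (1 + 0.478) / (0.0997 + 0.478) ≈ 2.558421, so M₂ = 2.558421 × 889.8 ≈ 2276.483 billion.
ΔM = M₂ − M₁ = 2276.483 − 2363.1985 = -86.7155 billion.

-86.72 billion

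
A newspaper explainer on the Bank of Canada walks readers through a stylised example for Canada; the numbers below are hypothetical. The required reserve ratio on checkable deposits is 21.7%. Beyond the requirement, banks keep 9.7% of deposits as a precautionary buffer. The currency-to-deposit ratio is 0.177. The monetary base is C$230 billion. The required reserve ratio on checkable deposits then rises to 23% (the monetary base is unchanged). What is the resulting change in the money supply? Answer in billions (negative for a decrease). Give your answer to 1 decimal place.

Initially m₁ = (1 + 0.177) / (0.217 + 0.097 + 0.177) ≈ 2.39715, so M₁ = 2.39715 × 230 = 551.3445 billion.
After the change m₂ = (1 + 0.177) / (0.23 + 0.097 + 0.177) ≈ 2.33532, so M₂ = 2.33532 × 230 = 537.1236 billion.
ΔM = M₂ − M₁ = 537.1236 − 551.3445 = -14.2209 billion.

-14.2 billion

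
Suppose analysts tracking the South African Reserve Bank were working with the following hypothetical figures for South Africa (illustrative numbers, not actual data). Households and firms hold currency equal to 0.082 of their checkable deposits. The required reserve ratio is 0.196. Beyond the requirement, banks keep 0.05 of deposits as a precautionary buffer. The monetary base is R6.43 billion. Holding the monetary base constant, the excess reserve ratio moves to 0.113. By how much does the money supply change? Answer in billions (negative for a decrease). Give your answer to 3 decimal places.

Initially m₁ = (1 + 0.082) / (0.196 + 0.05 + 0.082) ≈ 3.29878, so M₁ = 3.29878 × 6.43 ≈ 21.2112 billion.
After the change m₂ = (1 + 0.082) / (0.196 + 0.113 + 0.082) ≈ 2.76726, so M₂ = 2.76726 × 6.43 ≈ 17.7935 billion.
ΔM = M₂ − M₁ = 17.7935 − 21.2112 = -3.4177 billion.

-3.418 billion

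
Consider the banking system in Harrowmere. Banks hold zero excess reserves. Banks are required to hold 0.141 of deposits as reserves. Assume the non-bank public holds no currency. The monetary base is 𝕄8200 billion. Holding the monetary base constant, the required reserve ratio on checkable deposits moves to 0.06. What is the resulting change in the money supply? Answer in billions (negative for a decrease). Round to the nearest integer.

𝕄78511 billion

Initially m₁ = 1 / (0.141) ≈ 7.09220, so M₁ = 7.09220 × 8200 = 58156.04 billion.
After the change m₂ = 1 / (0.06) ≈ 16.66667, so M₂ = 16.66667 × 8200 = 136666.694 billion.
ΔM = M₂ − M₁ = 136666.694 − 58156.04 = 78510.654 billion.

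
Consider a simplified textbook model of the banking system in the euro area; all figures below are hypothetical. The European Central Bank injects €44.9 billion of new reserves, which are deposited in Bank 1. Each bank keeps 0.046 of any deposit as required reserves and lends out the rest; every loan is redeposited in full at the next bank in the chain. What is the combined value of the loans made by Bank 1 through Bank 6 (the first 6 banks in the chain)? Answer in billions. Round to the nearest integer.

€229 billion

Bank i lends (1 − rr)^i of the original deposit: Bank 1 lends 44.9·0.9540 = 42.8346, Bank 2 lends 44.9·0.9540² ≈ 40.8642, and so on.
Summing a geometric series: total = 44.9·[0.9540·(1 − 0.9540^6) / (1 − 0.9540)] ≈ 229.2031 billion.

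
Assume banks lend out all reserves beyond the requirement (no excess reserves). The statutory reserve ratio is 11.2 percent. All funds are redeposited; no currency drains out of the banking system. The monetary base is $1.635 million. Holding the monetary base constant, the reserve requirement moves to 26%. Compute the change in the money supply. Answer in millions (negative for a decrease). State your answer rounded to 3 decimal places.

Initially m₁ = 1 / (0.112) ≈ 8.92857, so M₁ = 8.92857 × 1.635 ≈ 14.5982 million.
After the change m₂ = 1 / (0.26) ≈ 3.84615, so M₂ = 3.84615 × 1.635 ≈ 6.2885 million.
ΔM = M₂ − M₁ = 6.2885 − 14.5982 = -8.3097 million.

-8.310 million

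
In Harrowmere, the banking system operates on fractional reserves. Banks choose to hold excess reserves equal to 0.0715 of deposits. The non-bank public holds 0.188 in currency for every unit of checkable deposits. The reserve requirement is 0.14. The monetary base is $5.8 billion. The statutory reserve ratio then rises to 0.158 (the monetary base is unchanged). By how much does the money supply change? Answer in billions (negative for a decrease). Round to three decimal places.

-0.744 billion

Initially m₁ = (1 + 0.188) / (0.14 + 0.0715 + 0.188) ≈ 2.97372, so M₁ = 2.97372 × 5.8 ≈ 17.2476 billion.
After the change m₂ = (1 + 0.188) / (0.158 + 0.0715 + 0.188) ≈ 2.84551, so M₂ = 2.84551 × 5.8 ≈ 16.504 billion.
ΔM = M₂ − M₁ = 16.504 − 17.2476 = -0.7436 billion.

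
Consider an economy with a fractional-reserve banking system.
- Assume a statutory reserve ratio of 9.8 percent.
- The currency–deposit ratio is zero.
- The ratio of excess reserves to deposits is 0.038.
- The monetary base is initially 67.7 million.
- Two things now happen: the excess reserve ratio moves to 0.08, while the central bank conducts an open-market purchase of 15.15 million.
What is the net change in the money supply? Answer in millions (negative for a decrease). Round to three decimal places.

Before: m₁ = 1 / (0.098 + 0.038) ≈ 7.352941, MB₁ = 67.7, so M₁ = 7.352941 × 67.7 ≈ 497.7941 million.
After: m₂ = 1 / (0.098 + 0.08) ≈ 5.617978, MB₂ = 67.7 + 15.15 = 82.85, so M₂ = 5.617978 × 82.85 ≈ 465.4495 million.
ΔM = M₂ − M₁ = 465.4495 − 497.7941 = -32.3446 million.

-32.345 million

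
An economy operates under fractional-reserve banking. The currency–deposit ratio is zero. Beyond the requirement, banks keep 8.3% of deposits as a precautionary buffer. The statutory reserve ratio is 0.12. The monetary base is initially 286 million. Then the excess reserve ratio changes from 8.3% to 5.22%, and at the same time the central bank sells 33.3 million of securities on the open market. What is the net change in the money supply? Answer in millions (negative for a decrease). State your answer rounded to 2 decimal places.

58.61 million

Before: m₁ = 1 / (0.12 + 0.083) ≈ 4.926108, MB₁ = 286, so M₁ = 4.926108 × 286 ≈ 1408.8669 million.
After: m₂ = 1 / (0.12 + 0.0522) ≈ 5.807201, MB₂ = 286 − 33.3 = 252.7, so M₂ = 5.807201 × 252.7 ≈ 1467.4797 million.
ΔM = M₂ − M₁ = 1467.4797 − 1408.8669 = 58.6128 million.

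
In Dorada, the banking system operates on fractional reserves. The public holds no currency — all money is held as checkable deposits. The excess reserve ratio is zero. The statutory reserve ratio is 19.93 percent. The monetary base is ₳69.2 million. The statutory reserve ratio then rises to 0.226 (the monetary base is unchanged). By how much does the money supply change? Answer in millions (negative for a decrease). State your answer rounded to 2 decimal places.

-41.02 million

Initially m₁ = 1 / (0.1993) ≈ 5.01756, so M₁ = 5.01756 × 69.2 ≈ 347.2152 million.
After the change m₂ = 1 / (0.226) ≈ 4.42478, so M₂ = 4.42478 × 69.2 ≈ 306.1948 million.
ΔM = M₂ − M₁ = 306.1948 − 347.2152 = -41.0204 million.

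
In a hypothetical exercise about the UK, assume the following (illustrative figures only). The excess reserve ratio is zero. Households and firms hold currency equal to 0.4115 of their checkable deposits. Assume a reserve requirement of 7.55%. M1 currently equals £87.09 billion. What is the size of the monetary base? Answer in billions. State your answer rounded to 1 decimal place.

The money multiplier is m = (1 + c) / (rr + c) = (1 + 0.4115) / (0.0755 + 0.4115) ≈ 2.8984.
MB = M / m = 87.09 / 2.8984 ≈ 30.0476 billion.

£30.0 billion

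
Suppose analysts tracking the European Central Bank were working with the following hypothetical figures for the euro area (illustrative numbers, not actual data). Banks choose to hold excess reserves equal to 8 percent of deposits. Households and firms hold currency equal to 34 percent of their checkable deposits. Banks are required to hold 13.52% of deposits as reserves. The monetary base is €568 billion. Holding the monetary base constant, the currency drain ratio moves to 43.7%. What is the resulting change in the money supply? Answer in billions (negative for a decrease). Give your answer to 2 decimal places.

Initially m₁ = (1 + 0.34) / (0.1352 + 0.08 + 0.34) ≈ 2.413545, so M₁ = 2.413545 × 568 ≈ 1370.8936 billion.
After the change m₂ = (1 + 0.437) / (0.1352 + 0.08 + 0.437) ≈ 2.203312, so M₂ = 2.203312 × 568 ≈ 1251.4812 billion.
ΔM = M₂ − M₁ = 1251.4812 − 1370.8936 = -119.4124 billion.

-119.41 billion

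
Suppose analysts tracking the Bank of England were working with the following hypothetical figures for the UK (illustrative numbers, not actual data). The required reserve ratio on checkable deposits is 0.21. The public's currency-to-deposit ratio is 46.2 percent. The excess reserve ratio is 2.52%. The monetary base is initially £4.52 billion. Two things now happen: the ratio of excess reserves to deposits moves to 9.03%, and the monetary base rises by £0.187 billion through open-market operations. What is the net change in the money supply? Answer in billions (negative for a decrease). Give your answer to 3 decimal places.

Before: m₁ = (1 + 0.462) / (0.21 + 0.0252 + 0.462) ≈ 2.09696, MB₁ = 4.52, so M₁ = 2.09696 × 4.52 ≈ 9.4783 billion.
After: m₂ = (1 + 0.462) / (0.21 + 0.0903 + 0.462) ≈ 1.91788, MB₂ = 4.52 + 0.187 = 4.707, so M₂ = 1.91788 × 4.707 ≈ 9.0275 billion.
ΔM = M₂ − M₁ = 9.0275 − 9.4783 = -0.4508 billion.

-0.451 billion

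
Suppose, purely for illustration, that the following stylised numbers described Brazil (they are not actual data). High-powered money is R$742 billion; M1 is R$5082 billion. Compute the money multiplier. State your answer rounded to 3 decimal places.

6.849

The money multiplier is m = M / MB = 5082 / 742 ≈ 6.84906.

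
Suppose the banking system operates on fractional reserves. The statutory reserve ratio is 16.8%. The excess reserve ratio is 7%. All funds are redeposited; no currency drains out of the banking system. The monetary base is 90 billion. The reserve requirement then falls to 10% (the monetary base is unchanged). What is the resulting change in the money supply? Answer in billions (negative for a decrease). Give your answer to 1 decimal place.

Initially m₁ = 1 / (0.168 + 0.07) ≈ 4.2017, so M₁ = 4.2017 × 90 = 378.153 billion.
After the change m₂ = 1 / (0.1 + 0.07) ≈ 5.8824, so M₂ = 5.8824 × 90 = 529.416 billion.
ΔM = M₂ − M₁ = 529.416 − 378.153 = 151.263 billion.

151.3 billion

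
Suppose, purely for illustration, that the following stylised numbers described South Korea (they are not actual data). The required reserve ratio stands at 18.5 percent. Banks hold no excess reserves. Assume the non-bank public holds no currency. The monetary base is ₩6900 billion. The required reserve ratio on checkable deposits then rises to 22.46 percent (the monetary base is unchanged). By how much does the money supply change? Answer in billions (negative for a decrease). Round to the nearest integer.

Initially m₁ = 1 / (0.185) ≈ 5.40541, so M₁ = 5.40541 × 6900 = 37297.329 billion.
After the change m₂ = 1 / (0.2246) ≈ 4.45236, so M₂ = 4.45236 × 6900 = 30721.284 billion.
ΔM = M₂ − M₁ = 30721.284 − 37297.329 = -6576.045 billion.

-6576 billion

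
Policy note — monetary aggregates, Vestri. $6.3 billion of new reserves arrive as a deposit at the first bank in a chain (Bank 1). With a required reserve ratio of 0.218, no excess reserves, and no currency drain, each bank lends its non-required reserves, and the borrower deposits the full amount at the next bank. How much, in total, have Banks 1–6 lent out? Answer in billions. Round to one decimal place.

Bank i lends (1 − rr)^i of the original deposit: Bank 1 lends 6.3·0.7820 = 4.9266, Bank 2 lends 6.3·0.7820² ≈ 3.8526, and so on.
Summing a geometric series: total = 6.3·[0.7820·(1 − 0.7820^6) / (1 − 0.7820)] ≈ 17.4310 billion.

$17.4 billion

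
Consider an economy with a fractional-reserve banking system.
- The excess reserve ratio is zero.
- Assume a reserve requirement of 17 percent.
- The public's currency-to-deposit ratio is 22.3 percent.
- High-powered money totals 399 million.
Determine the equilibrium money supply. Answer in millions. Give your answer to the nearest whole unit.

The money multiplier is m = (1 + c) / (rr + c) = (1 + 0.223) / (0.17 + 0.223) ≈ 3.1120.
So M = m × MB = 3.1120 × 399 = 1241.688 million.

1242 million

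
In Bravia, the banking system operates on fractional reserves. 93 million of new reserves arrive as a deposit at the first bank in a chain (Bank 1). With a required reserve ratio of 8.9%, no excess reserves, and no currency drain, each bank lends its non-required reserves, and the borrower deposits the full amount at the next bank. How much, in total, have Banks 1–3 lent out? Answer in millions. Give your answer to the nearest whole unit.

Bank i lends (1 − rr)^i of the original deposit: Bank 1 lends 93·0.9110 = 84.7230, Bank 2 lends 93·0.9110² ≈ 77.1827, and so on.
Summing a geometric series: total = 93·[0.9110·(1 − 0.9110^3) / (1 − 0.9110)] ≈ 232.2190 million.

232 million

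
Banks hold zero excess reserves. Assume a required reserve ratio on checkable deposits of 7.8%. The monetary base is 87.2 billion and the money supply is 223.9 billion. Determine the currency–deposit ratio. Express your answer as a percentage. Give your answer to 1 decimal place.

51.0%

Using m = M/MB = 223.9/87.2 ≈ 2.567661. From m = (1 + c)/(c + rr + e), rearranging gives 1 + c = m·(c + rr + e), so c·(1 − m) = m·(rr + e) − 1.
Hence c = [m·(rr + e) − 1]/(1 − m) = [2.567661 × (0.078 + 0) − 1] / (1 − 2.567661) ≈ 0.510137.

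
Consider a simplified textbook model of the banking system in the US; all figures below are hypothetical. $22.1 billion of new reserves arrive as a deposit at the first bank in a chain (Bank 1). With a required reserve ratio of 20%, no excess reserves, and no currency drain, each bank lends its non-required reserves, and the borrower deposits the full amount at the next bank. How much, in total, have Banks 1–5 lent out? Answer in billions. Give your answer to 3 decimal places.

Bank i lends (1 − rr)^i of the original deposit: Bank 1 lends 22.1·0.8000 = 17.6800, Bank 2 lends 22.1·0.8000² = 14.1440, and so on.
Summing a geometric series: total = 22.1·[0.8000·(1 − 0.8000^5) / (1 − 0.8000)] ≈ 59.4331 billion.

$59.433 billion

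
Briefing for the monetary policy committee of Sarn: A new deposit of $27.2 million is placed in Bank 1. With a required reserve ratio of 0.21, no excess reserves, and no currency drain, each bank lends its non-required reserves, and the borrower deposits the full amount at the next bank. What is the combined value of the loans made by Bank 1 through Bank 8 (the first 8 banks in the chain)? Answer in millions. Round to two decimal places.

Bank i lends (1 − rr)^i of the original deposit: Bank 1 lends 27.2·0.7900 = 21.4880, Bank 2 lends 27.2·0.7900² ≈ 16.9755, and so on.
Summing a geometric series: total = 27.2·[0.7900·(1 − 0.7900^8) / (1 − 0.7900)] ≈ 86.8002 million.

$86.80 million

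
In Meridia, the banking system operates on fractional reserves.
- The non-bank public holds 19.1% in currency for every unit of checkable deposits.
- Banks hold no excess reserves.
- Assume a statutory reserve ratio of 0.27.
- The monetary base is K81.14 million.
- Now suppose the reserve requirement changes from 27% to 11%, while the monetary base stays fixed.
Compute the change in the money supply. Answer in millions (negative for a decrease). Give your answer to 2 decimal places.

Initially m₁ = (1 + 0.191) / (0.27 + 0.191) ≈ 2.58351, so M₁ = 2.58351 × 81.14 ≈ 209.626 million.
After the change m₂ = (1 + 0.191) / (0.11 + 0.191) ≈ 3.95681, so M₂ = 3.95681 × 81.14 ≈ 321.0556 million.
ΔM = M₂ − M₁ = 321.0556 − 209.626 = 111.4296 million.

K111.43 million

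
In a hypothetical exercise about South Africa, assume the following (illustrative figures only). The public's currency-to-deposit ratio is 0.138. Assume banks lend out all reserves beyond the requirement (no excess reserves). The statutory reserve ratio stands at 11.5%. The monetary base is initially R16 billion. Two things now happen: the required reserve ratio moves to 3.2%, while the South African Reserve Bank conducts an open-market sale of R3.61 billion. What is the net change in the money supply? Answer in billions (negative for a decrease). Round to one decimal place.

Before: m₁ = (1 + 0.138) / (0.115 + 0.138) ≈ 4.4980, MB₁ = 16, so M₁ = 4.4980 × 16 = 71.968 billion.
After: m₂ = (1 + 0.138) / (0.032 + 0.138) ≈ 6.6941, MB₂ = 16 − 3.61 = 12.39, so M₂ = 6.6941 × 12.39 ≈ 82.9399 billion.
ΔM = M₂ − M₁ = 82.9399 − 71.968 = 10.9719 billion.

R11.0 billion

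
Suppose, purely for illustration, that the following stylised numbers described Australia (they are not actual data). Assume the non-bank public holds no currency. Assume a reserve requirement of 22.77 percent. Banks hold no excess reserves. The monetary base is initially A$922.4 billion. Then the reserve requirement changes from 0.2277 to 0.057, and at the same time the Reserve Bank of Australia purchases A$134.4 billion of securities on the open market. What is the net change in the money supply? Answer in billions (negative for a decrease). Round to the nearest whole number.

A$14489 billion

Before: m₁ = 1 / (0.2277) ≈ 4.39174, MB₁ = 922.4, so M₁ = 4.39174 × 922.4 ≈ 4050.941 billion.
After: m₂ = 1 / (0.057) ≈ 17.54386, MB₂ = 922.4 + 134.4 = 1056.8, so M₂ = 17.54386 × 1056.8 ≈ 18540.3512 billion.
ΔM = M₂ − M₁ = 18540.3512 − 4050.941 = 14489.4102 billion.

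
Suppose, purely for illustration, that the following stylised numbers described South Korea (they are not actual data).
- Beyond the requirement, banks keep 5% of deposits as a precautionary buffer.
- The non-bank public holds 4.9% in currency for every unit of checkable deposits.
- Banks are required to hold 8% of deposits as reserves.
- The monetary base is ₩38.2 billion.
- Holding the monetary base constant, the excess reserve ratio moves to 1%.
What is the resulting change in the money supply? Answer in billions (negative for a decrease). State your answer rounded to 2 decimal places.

₩64.42 billion

Initially m₁ = (1 + 0.049) / (0.08 + 0.05 + 0.049) ≈ 5.86034, so M₁ = 5.86034 × 38.2 ≈ 223.865 billion.
After the change m₂ = (1 + 0.049) / (0.08 + 0.01 + 0.049) ≈ 7.54676, so M₂ = 7.54676 × 38.2 ≈ 288.2862 billion.
ΔM = M₂ − M₁ = 288.2862 − 223.865 = 64.4212 billion.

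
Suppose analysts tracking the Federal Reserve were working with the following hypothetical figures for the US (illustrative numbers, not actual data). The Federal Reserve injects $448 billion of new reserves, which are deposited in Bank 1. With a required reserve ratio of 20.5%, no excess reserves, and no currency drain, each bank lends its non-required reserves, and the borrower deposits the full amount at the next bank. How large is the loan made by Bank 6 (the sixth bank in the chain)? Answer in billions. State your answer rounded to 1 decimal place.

$113.1 billion

Each bank lends a fraction (1 − rr) = 0.7950 of the deposit it receives, so Bank 6 receives 448·0.7950^5 and lends 448·0.7950^6 ≈ 113.1047 billion.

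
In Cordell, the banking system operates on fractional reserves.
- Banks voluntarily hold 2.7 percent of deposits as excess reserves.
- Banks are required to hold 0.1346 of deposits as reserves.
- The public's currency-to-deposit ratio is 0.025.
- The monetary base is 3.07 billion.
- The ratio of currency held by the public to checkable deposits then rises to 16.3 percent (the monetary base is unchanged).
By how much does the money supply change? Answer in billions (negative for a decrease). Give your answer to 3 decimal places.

Initially m₁ = (1 + 0.025) / (0.1346 + 0.027 + 0.025) ≈ 5.49303, so M₁ = 5.49303 × 3.07 ≈ 16.8636 billion.
After the change m₂ = (1 + 0.163) / (0.1346 + 0.027 + 0.163) ≈ 3.58287, so M₂ = 3.58287 × 3.07 ≈ 10.9994 billion.
ΔM = M₂ − M₁ = 10.9994 − 16.8636 = -5.8642 billion.

-5.864 billion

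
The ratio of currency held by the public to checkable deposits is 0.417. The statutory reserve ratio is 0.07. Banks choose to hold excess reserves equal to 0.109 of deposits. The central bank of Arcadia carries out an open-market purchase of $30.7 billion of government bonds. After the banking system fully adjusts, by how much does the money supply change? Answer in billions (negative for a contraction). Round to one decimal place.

The money multiplier is m = (1 + c) / (rr + e + c) = (1 + 0.417) / (0.07 + 0.109 + 0.417) ≈ 2.3775.
The purchase adds 30.7 billion of base, so ΔM = m × ΔMB = 2.3775 × (+30.7) ≈ 72.9892 billion.

$73.0 billion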